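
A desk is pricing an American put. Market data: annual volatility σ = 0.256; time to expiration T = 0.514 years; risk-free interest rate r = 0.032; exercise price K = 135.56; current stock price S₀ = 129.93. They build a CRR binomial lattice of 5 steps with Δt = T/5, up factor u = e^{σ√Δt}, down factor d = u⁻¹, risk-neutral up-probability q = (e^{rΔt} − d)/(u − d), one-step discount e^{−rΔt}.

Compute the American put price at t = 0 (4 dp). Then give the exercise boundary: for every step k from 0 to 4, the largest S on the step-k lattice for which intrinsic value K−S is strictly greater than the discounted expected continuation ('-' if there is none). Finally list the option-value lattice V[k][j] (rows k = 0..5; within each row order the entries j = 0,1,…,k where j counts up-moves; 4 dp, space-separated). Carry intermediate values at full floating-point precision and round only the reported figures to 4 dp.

price = 11.8634
boundary = - - 110.2594 101.5708 110.2594
tree:
11.8634
17.7123 6.0820
25.3006 10.2270 1.9695
33.9892 16.5615 3.9484 0.0000
41.9931 25.3006 7.9155 0.0000 0.0000
49.3663 33.9892 15.8687 0.0000 0.0000 0.0000

Δt=0.10280, u=1.08554, d=0.92120, q=0.49954, disc=e^(-rΔt)=0.99672
k=5 terminal: V=max(K-S,0) → 49.3663 33.9892 15.8687 0.0000 0.0000 0.0000
k=4: j=0 S=93.5669 intr=41.9931 cont=41.5479 V=41.9931[EX]; j=1 S=110.2594 intr=25.3006 cont=24.8554 V=25.3006[EX]; j=2 S=129.9300 intr=5.6300 cont=7.9155 V=7.9155[hold]; j=3 S=153.1098 intr=0.0000 cont=0.0000 V=0.0000[hold]; j=4 S=180.4250 intr=0.0000 cont=0.0000 V=0.0000[hold]  S*(4)=110.2594
k=3: j=0 S=101.5708 intr=33.9892 cont=33.5440 V=33.9892[EX]; j=1 S=119.6913 intr=15.8687 cont=16.5615 V=16.5615[hold]; j=2 S=141.0445 intr=0.0000 cont=3.9484 V=3.9484[hold]; j=3 S=166.2072 intr=0.0000 cont=0.0000 V=0.0000[hold]  S*(3)=101.5708
k=2: j=0 S=110.2594 intr=25.3006 cont=25.2003 V=25.3006[EX]; j=1 S=129.9300 intr=5.6300 cont=10.2270 V=10.2270[hold]; j=2 S=153.1098 intr=0.0000 cont=1.9695 V=1.9695[hold]  S*(2)=110.2594
k=1: j=0 S=119.6913 intr=15.8687 cont=17.7123 V=17.7123[hold]; j=1 S=141.0445 intr=0.0000 cont=6.0820 V=6.0820[hold]  S*(1)=-
k=0: j=0 S=129.9300 intr=5.6300 cont=11.8634 V=11.8634[hold]  S*(0)=-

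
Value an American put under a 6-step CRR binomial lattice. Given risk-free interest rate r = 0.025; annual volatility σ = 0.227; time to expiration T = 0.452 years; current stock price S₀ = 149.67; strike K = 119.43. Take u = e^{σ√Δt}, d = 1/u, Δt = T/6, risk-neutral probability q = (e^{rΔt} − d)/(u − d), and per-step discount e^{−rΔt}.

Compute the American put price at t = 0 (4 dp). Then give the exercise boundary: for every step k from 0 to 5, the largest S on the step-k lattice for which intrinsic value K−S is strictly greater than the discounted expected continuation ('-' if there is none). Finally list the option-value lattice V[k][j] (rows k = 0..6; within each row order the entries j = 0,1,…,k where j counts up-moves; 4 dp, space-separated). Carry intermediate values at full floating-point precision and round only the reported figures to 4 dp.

price = 0.5206
boundary = - - - - - 109.6080
tree:
0.5206
0.9561 0.0863
1.7416 0.1728 0.0000
3.1413 0.3459 0.0000 0.0000
5.5975 0.6926 0.0000 0.0000 0.0000
9.8220 1.3865 0.0000 0.0000 0.0000 0.0000
16.4427 2.7757 0.0000 0.0000 0.0000 0.0000 0.0000

Δt=0.07533  u=1.06429  d=0.93960  q=0.49955  discount=0.99812
step 6 (expiry): payoffs max(K−S,0) = 16.4427 2.7757 0.0000 0.0000 0.0000 0.0000 0.0000
step 5: (k=5,j=0): S=109.6080, (K−S)⁺=9.8220, hold=9.5973 ⇒ V=9.8220 exercise | (k=5,j=1): S=124.1536, (K−S)⁺=0.0000, hold=1.3865 ⇒ V=1.3865 continue | (k=5,j=2): S=140.6294, (K−S)⁺=0.0000, hold=0.0000 ⇒ V=0.0000 continue | (k=5,j=3): S=159.2917, (K−S)⁺=0.0000, hold=0.0000 ⇒ V=0.0000 continue | (k=5,j=4): S=180.4306, (K−S)⁺=0.0000, hold=0.0000 ⇒ V=0.0000 continue | (k=5,j=5): S=204.3748, (K−S)⁺=0.0000, hold=0.0000 ⇒ V=0.0000 continue  boundary S*=109.6080
step 4: (k=4,j=0): S=116.6543, (K−S)⁺=2.7757, hold=5.5975 ⇒ V=5.5975 continue | (k=4,j=1): S=132.1350, (K−S)⁺=0.0000, hold=0.6926 ⇒ V=0.6926 continue | (k=4,j=2): S=149.6700, (K−S)⁺=0.0000, hold=0.0000 ⇒ V=0.0000 continue | (k=4,j=3): S=169.5320, (K−S)⁺=0.0000, hold=0.0000 ⇒ V=0.0000 continue | (k=4,j=4): S=192.0299, (K−S)⁺=0.0000, hold=0.0000 ⇒ V=0.0000 continue  boundary S*=-
step 3: (k=3,j=0): S=124.1536, (K−S)⁺=0.0000, hold=3.1413 ⇒ V=3.1413 continue | (k=3,j=1): S=140.6294, (K−S)⁺=0.0000, hold=0.3459 ⇒ V=0.3459 continue | (k=3,j=2): S=159.2917, (K−S)⁺=0.0000, hold=0.0000 ⇒ V=0.0000 continue | (k=3,j=3): S=180.4306, (K−S)⁺=0.0000, hold=0.0000 ⇒ V=0.0000 continue  boundary S*=-
step 2: (k=2,j=0): S=132.1350, (K−S)⁺=0.0000, hold=1.7416 ⇒ V=1.7416 continue | (k=2,j=1): S=149.6700, (K−S)⁺=0.0000, hold=0.1728 ⇒ V=0.1728 continue | (k=2,j=2): S=169.5320, (K−S)⁺=0.0000, hold=0.0000 ⇒ V=0.0000 continue  boundary S*=-
step 1: (k=1,j=0): S=140.6294, (K−S)⁺=0.0000, hold=0.9561 ⇒ V=0.9561 continue | (k=1,j=1): S=159.2917, (K−S)⁺=0.0000, hold=0.0863 ⇒ V=0.0863 continue  boundary S*=-
step 0: (k=0,j=0): S=149.6700, (K−S)⁺=0.0000, hold=0.5206 ⇒ V=0.5206 continue  boundary S*=-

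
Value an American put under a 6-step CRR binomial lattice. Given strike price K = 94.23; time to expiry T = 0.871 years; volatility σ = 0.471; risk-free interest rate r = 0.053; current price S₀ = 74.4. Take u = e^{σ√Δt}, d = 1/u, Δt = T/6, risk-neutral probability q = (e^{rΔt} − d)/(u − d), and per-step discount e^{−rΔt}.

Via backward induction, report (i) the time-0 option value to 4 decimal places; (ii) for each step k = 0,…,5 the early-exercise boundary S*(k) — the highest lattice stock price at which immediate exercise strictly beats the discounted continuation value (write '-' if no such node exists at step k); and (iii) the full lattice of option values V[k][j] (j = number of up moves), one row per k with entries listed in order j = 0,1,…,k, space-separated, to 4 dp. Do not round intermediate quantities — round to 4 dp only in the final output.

Δt=0.14517  u=1.19656  d=0.83573  q=0.47666  discount=0.99234
step 6 (expiry): payoffs max(K−S,0) = 68.8813 57.9365 42.2662 19.8300 0.0000 0.0000 0.0000
step 5: (k=5,j=0): S=30.3314, (K−S)⁺=63.8986, hold=63.1764 ⇒ V=63.8986 exercise | (k=5,j=1): S=43.4275, (K−S)⁺=50.8025, hold=50.0803 ⇒ V=50.8025 exercise | (k=5,j=2): S=62.1780, (K−S)⁺=32.0520, hold=31.3298 ⇒ V=32.0520 exercise | (k=5,j=3): S=89.0244, (K−S)⁺=5.2056, hold=10.2983 ⇒ V=10.2983 continue | (k=5,j=4): S=127.4621, (K−S)⁺=0.0000, hold=0.0000 ⇒ V=0.0000 continue | (k=5,j=5): S=182.4960, (K−S)⁺=0.0000, hold=0.0000 ⇒ V=0.0000 continue  boundary S*=62.1780
step 4: (k=4,j=0): S=36.2935, (K−S)⁺=57.9365, hold=57.2143 ⇒ V=57.9365 exercise | (k=4,j=1): S=51.9638, (K−S)⁺=42.2662, hold=41.5440 ⇒ V=42.2662 exercise | (k=4,j=2): S=74.4000, (K−S)⁺=19.8300, hold=21.5167 ⇒ V=21.5167 continue | (k=4,j=3): S=106.5234, (K−S)⁺=0.0000, hold=5.3482 ⇒ V=5.3482 continue | (k=4,j=4): S=152.5167, (K−S)⁺=0.0000, hold=0.0000 ⇒ V=0.0000 continue  boundary S*=51.9638
step 3: (k=3,j=0): S=43.4275, (K−S)⁺=50.8025, hold=50.0803 ⇒ V=50.8025 exercise | (k=3,j=1): S=62.1780, (K−S)⁺=32.0520, hold=32.1276 ⇒ V=32.1276 continue | (k=3,j=2): S=89.0244, (K−S)⁺=5.2056, hold=13.7039 ⇒ V=13.7039 continue | (k=3,j=3): S=127.4621, (K−S)⁺=0.0000, hold=2.7775 ⇒ V=2.7775 continue  boundary S*=43.4275
step 2: (k=2,j=0): S=51.9638, (K−S)⁺=42.2662, hold=41.5798 ⇒ V=42.2662 exercise | (k=2,j=1): S=74.4000, (K−S)⁺=19.8300, hold=23.1668 ⇒ V=23.1668 continue | (k=2,j=2): S=106.5234, (K−S)⁺=0.0000, hold=8.4306 ⇒ V=8.4306 continue  boundary S*=51.9638
step 1: (k=1,j=0): S=62.1780, (K−S)⁺=32.0520, hold=32.9081 ⇒ V=32.9081 continue | (k=1,j=1): S=89.0244, (K−S)⁺=5.2056, hold=16.0189 ⇒ V=16.0189 continue  boundary S*=-
step 0: (k=0,j=0): S=74.4000, (K−S)⁺=19.8300, hold=24.6672 ⇒ V=24.6672 continue  boundary S*=-

price = 24.6672
boundary = - - 51.9638 43.4275 51.9638 62.1780
tree:
24.6672
32.9081 16.0189
42.2662 23.1668 8.4306
50.8025 32.1276 13.7039 2.7775
57.9365 42.2662 21.5167 5.3482 0.0000
63.8986 50.8025 32.0520 10.2983 0.0000 0.0000
68.8813 57.9365 42.2662 19.8300 0.0000 0.0000 0.0000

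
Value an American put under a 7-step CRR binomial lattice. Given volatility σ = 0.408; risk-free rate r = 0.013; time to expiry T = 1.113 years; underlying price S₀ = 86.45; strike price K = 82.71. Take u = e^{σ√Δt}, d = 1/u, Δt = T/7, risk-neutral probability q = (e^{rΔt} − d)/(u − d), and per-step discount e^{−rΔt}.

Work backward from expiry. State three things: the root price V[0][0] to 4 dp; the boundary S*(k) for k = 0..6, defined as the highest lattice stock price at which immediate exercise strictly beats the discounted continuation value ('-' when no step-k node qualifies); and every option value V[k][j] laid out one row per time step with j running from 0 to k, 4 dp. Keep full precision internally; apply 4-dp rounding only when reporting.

price = 12.5296
boundary = - - - - 45.0967 53.0640 62.4389
tree:
12.5296
17.3524 7.0530
23.3139 10.5912 3.0258
30.2291 15.4852 5.0245 0.7466
37.6133 21.8931 8.2035 1.4003 0.0000
44.3843 29.6460 13.0972 2.6264 0.0000 0.0000
50.1387 37.6133 20.2711 4.9263 0.0000 0.0000 0.0000
55.0291 44.3843 29.6460 9.2400 0.0000 0.0000 0.0000 0.0000

params: Δt=0.15900 u=1.17667 d=0.84986 q=0.46575 e^(-rΔt)=0.99794
t_7 payoffs: 55.0291 44.3843 29.6460 9.2400 0.0000 0.0000 0.0000 0.0000
t_6: node(6,0) S=32.5713 payoff=50.1387 vs cont=49.9679 → 50.1387 [stop]  node(6,1) S=45.0967 payoff=37.6133 vs cont=37.4425 → 37.6133 [stop]  node(6,2) S=62.4389 payoff=20.2711 vs cont=20.1004 → 20.2711 [stop]  node(6,3) S=86.4500 payoff=0.0000 vs cont=4.9263 → 4.9263 [wait]  node(6,4) S=119.6947 payoff=0.0000 vs cont=0.0000 → 0.0000 [wait]  node(6,5) S=165.7239 payoff=0.0000 vs cont=0.0000 → 0.0000 [wait]  node(6,6) S=229.4537 payoff=0.0000 vs cont=0.0000 → 0.0000 [wait]  ⇒ S*(6)=62.4389
t_5: node(5,0) S=38.3257 payoff=44.3843 vs cont=44.2135 → 44.3843 [stop]  node(5,1) S=53.0640 payoff=29.6460 vs cont=29.4752 → 29.6460 [stop]  node(5,2) S=73.4700 payoff=9.2400 vs cont=13.0972 → 13.0972 [wait]  node(5,3) S=101.7232 payoff=0.0000 vs cont=2.6264 → 2.6264 [wait]  node(5,4) S=140.8413 payoff=0.0000 vs cont=0.0000 → 0.0000 [wait]  node(5,5) S=195.0025 payoff=0.0000 vs cont=0.0000 → 0.0000 [wait]  ⇒ S*(5)=53.0640
t_4: node(4,0) S=45.0967 payoff=37.6133 vs cont=37.4425 → 37.6133 [stop]  node(4,1) S=62.4389 payoff=20.2711 vs cont=21.8931 → 21.8931 [wait]  node(4,2) S=86.4500 payoff=0.0000 vs cont=8.2035 → 8.2035 [wait]  node(4,3) S=119.6947 payoff=0.0000 vs cont=1.4003 → 1.4003 [wait]  node(4,4) S=165.7239 payoff=0.0000 vs cont=0.0000 → 0.0000 [wait]  ⇒ S*(4)=45.0967
t_3: node(3,0) S=53.0640 payoff=29.6460 vs cont=30.2291 → 30.2291 [wait]  node(3,1) S=73.4700 payoff=9.2400 vs cont=15.4852 → 15.4852 [wait]  node(3,2) S=101.7232 payoff=0.0000 vs cont=5.0245 → 5.0245 [wait]  node(3,3) S=140.8413 payoff=0.0000 vs cont=0.7466 → 0.7466 [wait]  ⇒ S*(3)=-
t_2: node(2,0) S=62.4389 payoff=20.2711 vs cont=23.3139 → 23.3139 [wait]  node(2,1) S=86.4500 payoff=0.0000 vs cont=10.5912 → 10.5912 [wait]  node(2,2) S=119.6947 payoff=0.0000 vs cont=3.0258 → 3.0258 [wait]  ⇒ S*(2)=-
t_1: node(1,0) S=73.4700 payoff=9.2400 vs cont=17.3524 → 17.3524 [wait]  node(1,1) S=101.7232 payoff=0.0000 vs cont=7.0530 → 7.0530 [wait]  ⇒ S*(1)=-
t_0: node(0,0) S=86.4500 payoff=0.0000 vs cont=12.5296 → 12.5296 [wait]  ⇒ S*(0)=-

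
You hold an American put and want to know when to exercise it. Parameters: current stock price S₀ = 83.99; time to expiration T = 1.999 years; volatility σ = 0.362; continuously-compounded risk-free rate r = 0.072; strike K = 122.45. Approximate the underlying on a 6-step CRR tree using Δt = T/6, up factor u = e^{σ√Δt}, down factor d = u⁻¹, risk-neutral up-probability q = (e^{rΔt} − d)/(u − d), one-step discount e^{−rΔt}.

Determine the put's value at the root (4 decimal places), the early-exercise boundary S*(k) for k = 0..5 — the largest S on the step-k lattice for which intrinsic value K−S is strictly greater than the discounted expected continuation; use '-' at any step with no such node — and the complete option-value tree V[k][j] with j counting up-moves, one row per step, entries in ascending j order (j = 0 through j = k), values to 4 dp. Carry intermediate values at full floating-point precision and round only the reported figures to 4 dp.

Δt=0.33317  u=1.23238  d=0.81144  q=0.50563  discount=0.97630
step 6 (expiry): payoffs max(K−S,0) = 98.4751 86.0378 67.1485 38.4600 0.0000 0.0000 0.0000
step 5: (k=5,j=0): S=29.5462, (K−S)⁺=92.9038, hold=90.0014 ⇒ V=92.9038 exercise | (k=5,j=1): S=44.8737, (K−S)⁺=77.5763, hold=74.6739 ⇒ V=77.5763 exercise | (k=5,j=2): S=68.1526, (K−S)⁺=54.2974, hold=51.3950 ⇒ V=54.2974 exercise | (k=5,j=3): S=103.5077, (K−S)⁺=18.9423, hold=18.5629 ⇒ V=18.9423 exercise | (k=5,j=4): S=157.2038, (K−S)⁺=0.0000, hold=0.0000 ⇒ V=0.0000 continue | (k=5,j=5): S=238.7556, (K−S)⁺=0.0000, hold=0.0000 ⇒ V=0.0000 continue  boundary S*=103.5077
step 4: (k=4,j=0): S=36.4122, (K−S)⁺=86.0378, hold=83.1354 ⇒ V=86.0378 exercise | (k=4,j=1): S=55.3015, (K−S)⁺=67.1485, hold=64.2461 ⇒ V=67.1485 exercise | (k=4,j=2): S=83.9900, (K−S)⁺=38.4600, hold=35.5576 ⇒ V=38.4600 exercise | (k=4,j=3): S=127.5610, (K−S)⁺=0.0000, hold=9.1426 ⇒ V=9.1426 continue | (k=4,j=4): S=193.7351, (K−S)⁺=0.0000, hold=0.0000 ⇒ V=0.0000 continue  boundary S*=83.9900
step 3: (k=3,j=0): S=44.8737, (K−S)⁺=77.5763, hold=74.6739 ⇒ V=77.5763 exercise | (k=3,j=1): S=68.1526, (K−S)⁺=54.2974, hold=51.3950 ⇒ V=54.2974 exercise | (k=3,j=2): S=103.5077, (K−S)⁺=18.9423, hold=23.0761 ⇒ V=23.0761 continue | (k=3,j=3): S=157.2038, (K−S)⁺=0.0000, hold=4.4127 ⇒ V=4.4127 continue  boundary S*=68.1526
step 2: (k=2,j=0): S=55.3015, (K−S)⁺=67.1485, hold=64.2461 ⇒ V=67.1485 exercise | (k=2,j=1): S=83.9900, (K−S)⁺=38.4600, hold=37.5982 ⇒ V=38.4600 exercise | (k=2,j=2): S=127.5610, (K−S)⁺=0.0000, hold=13.3161 ⇒ V=13.3161 continue  boundary S*=83.9900
step 1: (k=1,j=0): S=68.1526, (K−S)⁺=54.2974, hold=51.3950 ⇒ V=54.2974 exercise | (k=1,j=1): S=103.5077, (K−S)⁺=18.9423, hold=25.1363 ⇒ V=25.1363 continue  boundary S*=68.1526
step 0: (k=0,j=0): S=83.9900, (K−S)⁺=38.4600, hold=38.6153 ⇒ V=38.6153 continue  boundary S*=-

price = 38.6153
boundary = - 68.1526 83.9900 68.1526 83.9900 103.5077
tree:
38.6153
54.2974 25.1363
67.1485 38.4600 13.3161
77.5763 54.2974 23.0761 4.4127
86.0378 67.1485 38.4600 9.1426 0.0000
92.9038 77.5763 54.2974 18.9423 0.0000 0.0000
98.4751 86.0378 67.1485 38.4600 0.0000 0.0000 0.0000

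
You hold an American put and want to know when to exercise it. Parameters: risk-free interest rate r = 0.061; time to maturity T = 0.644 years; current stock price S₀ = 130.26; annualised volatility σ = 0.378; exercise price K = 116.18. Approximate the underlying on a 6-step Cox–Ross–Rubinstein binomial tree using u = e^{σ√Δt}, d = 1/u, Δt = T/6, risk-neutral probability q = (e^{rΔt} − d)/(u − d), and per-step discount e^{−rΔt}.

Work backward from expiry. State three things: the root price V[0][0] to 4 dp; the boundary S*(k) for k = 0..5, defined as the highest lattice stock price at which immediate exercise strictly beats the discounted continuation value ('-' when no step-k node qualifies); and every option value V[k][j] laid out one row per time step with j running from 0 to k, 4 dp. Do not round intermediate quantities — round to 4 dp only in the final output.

Δt=0.10733  u=1.13183  d=0.88352  q=0.49553  discount=0.99347
step 6 (expiry): payoffs max(K−S,0) = 54.2196 36.8057 14.4977 0.0000 0.0000 0.0000 0.0000
step 5: (k=5,j=0): S=70.1289, (K−S)⁺=46.0511, hold=45.2929 ⇒ V=46.0511 exercise | (k=5,j=1): S=89.8385, (K−S)⁺=26.3415, hold=25.5833 ⇒ V=26.3415 exercise | (k=5,j=2): S=115.0875, (K−S)⁺=1.0925, hold=7.2659 ⇒ V=7.2659 continue | (k=5,j=3): S=147.4327, (K−S)⁺=0.0000, hold=0.0000 ⇒ V=0.0000 continue | (k=5,j=4): S=188.8685, (K−S)⁺=0.0000, hold=0.0000 ⇒ V=0.0000 continue | (k=5,j=5): S=241.9497, (K−S)⁺=0.0000, hold=0.0000 ⇒ V=0.0000 continue  boundary S*=89.8385
step 4: (k=4,j=0): S=79.3743, (K−S)⁺=36.8057, hold=36.0475 ⇒ V=36.8057 exercise | (k=4,j=1): S=101.6823, (K−S)⁺=14.4977, hold=16.7786 ⇒ V=16.7786 continue | (k=4,j=2): S=130.2600, (K−S)⁺=0.0000, hold=3.6415 ⇒ V=3.6415 continue | (k=4,j=3): S=166.8694, (K−S)⁺=0.0000, hold=0.0000 ⇒ V=0.0000 continue | (k=4,j=4): S=213.7678, (K−S)⁺=0.0000, hold=0.0000 ⇒ V=0.0000 continue  boundary S*=79.3743
step 3: (k=3,j=0): S=89.8385, (K−S)⁺=26.3415, hold=26.7062 ⇒ V=26.7062 continue | (k=3,j=1): S=115.0875, (K−S)⁺=1.0925, hold=10.2017 ⇒ V=10.2017 continue | (k=3,j=2): S=147.4327, (K−S)⁺=0.0000, hold=1.8250 ⇒ V=1.8250 continue | (k=3,j=3): S=188.8685, (K−S)⁺=0.0000, hold=0.0000 ⇒ V=0.0000 continue  boundary S*=-
step 2: (k=2,j=0): S=101.6823, (K−S)⁺=14.4977, hold=18.4068 ⇒ V=18.4068 continue | (k=2,j=1): S=130.2600, (K−S)⁺=0.0000, hold=6.0113 ⇒ V=6.0113 continue | (k=2,j=2): S=166.8694, (K−S)⁺=0.0000, hold=0.9146 ⇒ V=0.9146 continue  boundary S*=-
step 1: (k=1,j=0): S=115.0875, (K−S)⁺=1.0925, hold=12.1844 ⇒ V=12.1844 continue | (k=1,j=1): S=147.4327, (K−S)⁺=0.0000, hold=3.4630 ⇒ V=3.4630 continue  boundary S*=-
step 0: (k=0,j=0): S=130.2600, (K−S)⁺=0.0000, hold=7.8113 ⇒ V=7.8113 continue  boundary S*=-

price = 7.8113
boundary = - - - - 79.3743 89.8385
tree:
7.8113
12.1844 3.4630
18.4068 6.0113 0.9146
26.7062 10.2017 1.8250 0.0000
36.8057 16.7786 3.6415 0.0000 0.0000
46.0511 26.3415 7.2659 0.0000 0.0000 0.0000
54.2196 36.8057 14.4977 0.0000 0.0000 0.0000 0.0000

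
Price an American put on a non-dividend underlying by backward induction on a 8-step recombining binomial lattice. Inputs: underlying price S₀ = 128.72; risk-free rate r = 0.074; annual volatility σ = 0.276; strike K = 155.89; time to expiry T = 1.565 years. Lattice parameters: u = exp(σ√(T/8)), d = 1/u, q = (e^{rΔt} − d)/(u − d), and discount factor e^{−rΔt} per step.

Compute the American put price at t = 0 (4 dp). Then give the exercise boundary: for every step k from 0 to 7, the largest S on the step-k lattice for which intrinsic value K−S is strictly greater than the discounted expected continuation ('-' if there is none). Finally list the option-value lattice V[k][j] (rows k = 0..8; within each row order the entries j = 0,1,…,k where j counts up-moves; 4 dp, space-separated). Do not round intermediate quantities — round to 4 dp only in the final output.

params: Δt=0.19562 u=1.12984 d=0.88508 q=0.52910 e^(-rΔt)=0.98563
t_8 payoffs: 107.4148 94.0099 76.8981 55.0543 27.1700 0.0000 0.0000 0.0000 0.0000
t_7: node(7,0) S=54.7691 payoff=101.1209 vs cont=98.8805 → 101.1209 [stop]  node(7,1) S=69.9144 payoff=85.9756 vs cont=83.7351 → 85.9756 [stop]  node(7,2) S=89.2480 payoff=66.6420 vs cont=64.4015 → 66.6420 [stop]  node(7,3) S=113.9279 payoff=41.9621 vs cont=39.7216 → 41.9621 [stop]  node(7,4) S=145.4326 payoff=10.4574 vs cont=12.6106 → 12.6106 [wait]  node(7,5) S=185.6494 payoff=0.0000 vs cont=0.0000 → 0.0000 [wait]  node(7,6) S=236.9874 payoff=0.0000 vs cont=0.0000 → 0.0000 [wait]  node(7,7) S=302.5219 payoff=0.0000 vs cont=0.0000 → 0.0000 [wait]  ⇒ S*(7)=113.9279
t_6: node(6,0) S=61.8801 payoff=94.0099 vs cont=91.7694 → 94.0099 [stop]  node(6,1) S=78.9919 payoff=76.8981 vs cont=74.6576 → 76.8981 [stop]  node(6,2) S=100.8357 payoff=55.0543 vs cont=52.8138 → 55.0543 [stop]  node(6,3) S=128.7200 payoff=27.1700 vs cont=26.0524 → 27.1700 [stop]  node(6,4) S=164.3152 payoff=0.0000 vs cont=5.8530 → 5.8530 [wait]  node(6,5) S=209.7536 payoff=0.0000 vs cont=0.0000 → 0.0000 [wait]  node(6,6) S=267.7571 payoff=0.0000 vs cont=0.0000 → 0.0000 [wait]  ⇒ S*(6)=128.7200
t_5: node(5,0) S=69.9144 payoff=85.9756 vs cont=83.7351 → 85.9756 [stop]  node(5,1) S=89.2480 payoff=66.6420 vs cont=64.4015 → 66.6420 [stop]  node(5,2) S=113.9279 payoff=41.9621 vs cont=39.7216 → 41.9621 [stop]  node(5,3) S=145.4326 payoff=10.4574 vs cont=15.6629 → 15.6629 [wait]  node(5,4) S=185.6494 payoff=0.0000 vs cont=2.7166 → 2.7166 [wait]  node(5,5) S=236.9874 payoff=0.0000 vs cont=0.0000 → 0.0000 [wait]  ⇒ S*(5)=113.9279
t_4: node(4,0) S=78.9919 payoff=76.8981 vs cont=74.6576 → 76.8981 [stop]  node(4,1) S=100.8357 payoff=55.0543 vs cont=52.8138 → 55.0543 [stop]  node(4,2) S=128.7200 payoff=27.1700 vs cont=27.6442 → 27.6442 [wait]  node(4,3) S=164.3152 payoff=0.0000 vs cont=8.6864 → 8.6864 [wait]  node(4,4) S=209.7536 payoff=0.0000 vs cont=1.2609 → 1.2609 [wait]  ⇒ S*(4)=100.8357
t_3: node(3,0) S=89.2480 payoff=66.6420 vs cont=64.4015 → 66.6420 [stop]  node(3,1) S=113.9279 payoff=41.9621 vs cont=39.9689 → 41.9621 [stop]  node(3,2) S=145.4326 payoff=10.4574 vs cont=17.3606 → 17.3606 [wait]  node(3,3) S=185.6494 payoff=0.0000 vs cont=4.6892 → 4.6892 [wait]  ⇒ S*(3)=113.9279
t_2: node(2,0) S=100.8357 payoff=55.0543 vs cont=52.8138 → 55.0543 [stop]  node(2,1) S=128.7200 payoff=27.1700 vs cont=28.5295 → 28.5295 [wait]  node(2,2) S=164.3152 payoff=0.0000 vs cont=10.5031 → 10.5031 [wait]  ⇒ S*(2)=100.8357
t_1: node(1,0) S=113.9279 payoff=41.9621 vs cont=40.4306 → 41.9621 [stop]  node(1,1) S=145.4326 payoff=10.4574 vs cont=18.7188 → 18.7188 [wait]  ⇒ S*(1)=113.9279
t_0: node(0,0) S=128.7200 payoff=27.1700 vs cont=29.2378 → 29.2378 [wait]  ⇒ S*(0)=-

price = 29.2378
boundary = - 113.9279 100.8357 113.9279 100.8357 113.9279 128.7200 113.9279
tree:
29.2378
41.9621 18.7188
55.0543 28.5295 10.5031
66.6420 41.9621 17.3606 4.6892
76.8981 55.0543 27.6442 8.6864 1.2609
85.9756 66.6420 41.9621 15.6629 2.7166 0.0000
94.0099 76.8981 55.0543 27.1700 5.8530 0.0000 0.0000
101.1209 85.9756 66.6420 41.9621 12.6106 0.0000 0.0000 0.0000
107.4148 94.0099 76.8981 55.0543 27.1700 0.0000 0.0000 0.0000 0.0000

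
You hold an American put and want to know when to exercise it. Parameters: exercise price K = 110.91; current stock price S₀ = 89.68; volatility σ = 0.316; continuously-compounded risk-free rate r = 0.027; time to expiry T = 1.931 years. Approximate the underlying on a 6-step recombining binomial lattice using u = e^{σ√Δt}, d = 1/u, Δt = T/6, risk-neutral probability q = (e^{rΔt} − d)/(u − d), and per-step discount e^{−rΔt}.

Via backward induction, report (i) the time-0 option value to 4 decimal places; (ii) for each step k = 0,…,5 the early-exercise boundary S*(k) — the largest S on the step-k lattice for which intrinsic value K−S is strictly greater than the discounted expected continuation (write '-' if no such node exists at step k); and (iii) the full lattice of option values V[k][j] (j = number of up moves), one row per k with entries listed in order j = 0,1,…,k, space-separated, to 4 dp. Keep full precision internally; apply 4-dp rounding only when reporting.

price = 27.5472
boundary = - - 62.6593 52.3758 62.6593 74.9619
tree:
27.5472
37.1501 17.6252
48.2507 25.7771 9.0975
58.5342 36.1893 14.9445 2.9165
67.1300 48.2507 23.7559 5.6522 0.0000
74.3151 58.5342 35.9481 10.9543 0.0000 0.0000
80.3210 67.1300 48.2507 21.2300 0.0000 0.0000 0.0000

Δt=0.32183  u=1.19634  d=0.83588  q=0.47951  discount=0.99135
step 6 (expiry): payoffs max(K−S,0) = 80.3210 67.1300 48.2507 21.2300 0.0000 0.0000 0.0000
step 5: (k=5,j=0): S=36.5949, (K−S)⁺=74.3151, hold=73.3555 ⇒ V=74.3151 exercise | (k=5,j=1): S=52.3758, (K−S)⁺=58.5342, hold=57.5747 ⇒ V=58.5342 exercise | (k=5,j=2): S=74.9619, (K−S)⁺=35.9481, hold=34.9885 ⇒ V=35.9481 exercise | (k=5,j=3): S=107.2879, (K−S)⁺=3.6221, hold=10.9543 ⇒ V=10.9543 continue | (k=5,j=4): S=153.5539, (K−S)⁺=0.0000, hold=0.0000 ⇒ V=0.0000 continue | (k=5,j=5): S=219.7713, (K−S)⁺=0.0000, hold=0.0000 ⇒ V=0.0000 continue  boundary S*=74.9619
step 4: (k=4,j=0): S=43.7800, (K−S)⁺=67.1300, hold=66.1705 ⇒ V=67.1300 exercise | (k=4,j=1): S=62.6593, (K−S)⁺=48.2507, hold=47.2911 ⇒ V=48.2507 exercise | (k=4,j=2): S=89.6800, (K−S)⁺=21.2300, hold=23.7559 ⇒ V=23.7559 continue | (k=4,j=3): S=128.3529, (K−S)⁺=0.0000, hold=5.6522 ⇒ V=5.6522 continue | (k=4,j=4): S=183.7028, (K−S)⁺=0.0000, hold=0.0000 ⇒ V=0.0000 continue  boundary S*=62.6593
step 3: (k=3,j=0): S=52.3758, (K−S)⁺=58.5342, hold=57.5747 ⇒ V=58.5342 exercise | (k=3,j=1): S=74.9619, (K−S)⁺=35.9481, hold=36.1893 ⇒ V=36.1893 continue | (k=3,j=2): S=107.2879, (K−S)⁺=3.6221, hold=14.9445 ⇒ V=14.9445 continue | (k=3,j=3): S=153.5539, (K−S)⁺=0.0000, hold=2.9165 ⇒ V=2.9165 continue  boundary S*=52.3758
step 2: (k=2,j=0): S=62.6593, (K−S)⁺=48.2507, hold=47.4058 ⇒ V=48.2507 exercise | (k=2,j=1): S=89.6800, (K−S)⁺=21.2300, hold=25.7771 ⇒ V=25.7771 continue | (k=2,j=2): S=128.3529, (K−S)⁺=0.0000, hold=9.0975 ⇒ V=9.0975 continue  boundary S*=62.6593
step 1: (k=1,j=0): S=74.9619, (K−S)⁺=35.9481, hold=37.1501 ⇒ V=37.1501 continue | (k=1,j=1): S=107.2879, (K−S)⁺=3.6221, hold=17.6252 ⇒ V=17.6252 continue  boundary S*=-
step 0: (k=0,j=0): S=89.6800, (K−S)⁺=21.2300, hold=27.5472 ⇒ V=27.5472 continue  boundary S*=-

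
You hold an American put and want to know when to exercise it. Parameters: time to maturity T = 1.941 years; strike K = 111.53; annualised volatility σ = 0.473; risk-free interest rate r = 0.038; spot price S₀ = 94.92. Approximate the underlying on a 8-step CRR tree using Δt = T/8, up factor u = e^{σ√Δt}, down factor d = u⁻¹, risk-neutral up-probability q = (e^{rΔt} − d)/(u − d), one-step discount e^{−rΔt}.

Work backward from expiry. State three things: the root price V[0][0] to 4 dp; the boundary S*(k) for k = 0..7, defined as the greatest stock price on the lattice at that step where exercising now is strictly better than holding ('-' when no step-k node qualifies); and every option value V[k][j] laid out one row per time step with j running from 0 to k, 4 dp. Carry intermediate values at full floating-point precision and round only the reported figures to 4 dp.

Δt=0.24263  u=1.26236  d=0.79217  q=0.46171  discount=0.99082
step 8 (expiry): payoffs max(K−S,0) = 96.8108 88.0741 74.1516 51.9653 16.6100 0.0000 0.0000 0.0000 0.0000
step 7: (k=7,j=0): S=18.5809, (K−S)⁺=92.9491, hold=91.9255 ⇒ V=92.9491 exercise | (k=7,j=1): S=29.6098, (K−S)⁺=81.9202, hold=80.8966 ⇒ V=81.9202 exercise | (k=7,j=2): S=47.1851, (K−S)⁺=64.3449, hold=63.3214 ⇒ V=64.3449 exercise | (k=7,j=3): S=75.1923, (K−S)⁺=36.3377, hold=35.3141 ⇒ V=36.3377 exercise | (k=7,j=4): S=119.8235, (K−S)⁺=0.0000, hold=8.8589 ⇒ V=8.8589 continue | (k=7,j=5): S=190.9461, (K−S)⁺=0.0000, hold=0.0000 ⇒ V=0.0000 continue | (k=7,j=6): S=304.2842, (K−S)⁺=0.0000, hold=0.0000 ⇒ V=0.0000 continue | (k=7,j=7): S=484.8953, (K−S)⁺=0.0000, hold=0.0000 ⇒ V=0.0000 continue  boundary S*=75.1923
step 6: (k=6,j=0): S=23.4559, (K−S)⁺=88.0741, hold=87.0506 ⇒ V=88.0741 exercise | (k=6,j=1): S=37.3784, (K−S)⁺=74.1516, hold=73.1281 ⇒ V=74.1516 exercise | (k=6,j=2): S=59.5647, (K−S)⁺=51.9653, hold=50.9417 ⇒ V=51.9653 exercise | (k=6,j=3): S=94.9200, (K−S)⁺=16.6100, hold=23.4333 ⇒ V=23.4333 continue | (k=6,j=4): S=151.2608, (K−S)⁺=0.0000, hold=4.7248 ⇒ V=4.7248 continue | (k=6,j=5): S=241.0433, (K−S)⁺=0.0000, hold=0.0000 ⇒ V=0.0000 continue | (k=6,j=6): S=384.1171, (K−S)⁺=0.0000, hold=0.0000 ⇒ V=0.0000 continue  boundary S*=59.5647
step 5: (k=5,j=0): S=29.6098, (K−S)⁺=81.9202, hold=80.8966 ⇒ V=81.9202 exercise | (k=5,j=1): S=47.1851, (K−S)⁺=64.3449, hold=63.3214 ⇒ V=64.3449 exercise | (k=5,j=2): S=75.1923, (K−S)⁺=36.3377, hold=38.4356 ⇒ V=38.4356 continue | (k=5,j=3): S=119.8235, (K−S)⁺=0.0000, hold=14.6595 ⇒ V=14.6595 continue | (k=5,j=4): S=190.9461, (K−S)⁺=0.0000, hold=2.5200 ⇒ V=2.5200 continue | (k=5,j=5): S=304.2842, (K−S)⁺=0.0000, hold=0.0000 ⇒ V=0.0000 continue  boundary S*=47.1851
step 4: (k=4,j=0): S=37.3784, (K−S)⁺=74.1516, hold=73.1281 ⇒ V=74.1516 exercise | (k=4,j=1): S=59.5647, (K−S)⁺=51.9653, hold=51.9015 ⇒ V=51.9653 exercise | (k=4,j=2): S=94.9200, (K−S)⁺=16.6100, hold=27.2059 ⇒ V=27.2059 continue | (k=4,j=3): S=151.2608, (K−S)⁺=0.0000, hold=8.9714 ⇒ V=8.9714 continue | (k=4,j=4): S=241.0433, (K−S)⁺=0.0000, hold=1.3440 ⇒ V=1.3440 continue  boundary S*=59.5647
step 3: (k=3,j=0): S=47.1851, (K−S)⁺=64.3449, hold=63.3214 ⇒ V=64.3449 exercise | (k=3,j=1): S=75.1923, (K−S)⁺=36.3377, hold=40.1615 ⇒ V=40.1615 continue | (k=3,j=2): S=119.8235, (K−S)⁺=0.0000, hold=18.6143 ⇒ V=18.6143 continue | (k=3,j=3): S=190.9461, (K−S)⁺=0.0000, hold=5.3997 ⇒ V=5.3997 continue  boundary S*=47.1851
step 2: (k=2,j=0): S=59.5647, (K−S)⁺=51.9653, hold=52.6910 ⇒ V=52.6910 continue | (k=2,j=1): S=94.9200, (K−S)⁺=16.6100, hold=29.9356 ⇒ V=29.9356 continue | (k=2,j=2): S=151.2608, (K−S)⁺=0.0000, hold=12.3981 ⇒ V=12.3981 continue  boundary S*=-
step 1: (k=1,j=0): S=75.1923, (K−S)⁺=36.3377, hold=41.7974 ⇒ V=41.7974 continue | (k=1,j=1): S=119.8235, (K−S)⁺=0.0000, hold=21.6379 ⇒ V=21.6379 continue  boundary S*=-
step 0: (k=0,j=0): S=94.9200, (K−S)⁺=16.6100, hold=32.1913 ⇒ V=32.1913 continue  boundary S*=-

price = 32.1913
boundary = - - - 47.1851 59.5647 47.1851 59.5647 75.1923
tree:
32.1913
41.7974 21.6379
52.6910 29.9356 12.3981
64.3449 40.1615 18.6143 5.3997
74.1516 51.9653 27.2059 8.9714 1.3440
81.9202 64.3449 38.4356 14.6595 2.5200 0.0000
88.0741 74.1516 51.9653 23.4333 4.7248 0.0000 0.0000
92.9491 81.9202 64.3449 36.3377 8.8589 0.0000 0.0000 0.0000
96.8108 88.0741 74.1516 51.9653 16.6100 0.0000 0.0000 0.0000 0.0000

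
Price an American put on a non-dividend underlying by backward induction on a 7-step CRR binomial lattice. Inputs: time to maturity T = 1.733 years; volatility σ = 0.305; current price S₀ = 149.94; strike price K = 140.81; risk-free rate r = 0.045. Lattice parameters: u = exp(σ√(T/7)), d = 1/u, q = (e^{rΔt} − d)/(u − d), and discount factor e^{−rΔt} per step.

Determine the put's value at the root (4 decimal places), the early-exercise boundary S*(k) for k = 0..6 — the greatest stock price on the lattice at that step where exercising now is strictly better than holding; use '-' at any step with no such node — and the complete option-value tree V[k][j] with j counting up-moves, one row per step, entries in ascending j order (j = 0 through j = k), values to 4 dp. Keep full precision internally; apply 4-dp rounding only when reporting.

price = 15.2696
boundary = - - - 95.1032 81.7124 95.1032 110.6885
tree:
15.2696
22.7495 8.0997
32.8486 13.1169 3.2423
45.7068 20.6715 5.8236 0.7225
59.0976 31.4595 10.3002 1.4581 0.0000
70.6030 45.7068 17.8561 2.9424 0.0000 0.0000
80.4884 59.0976 30.1215 5.9377 0.0000 0.0000 0.0000
88.9819 70.6030 45.7068 11.9821 0.0000 0.0000 0.0000 0.0000

Δt=0.24757, u=1.16388, d=0.85920, q=0.49890, disc=e^(-rΔt)=0.98892
k=7 terminal: V=max(K-S,0) → 88.9819 70.6030 45.7068 11.9821 0.0000 0.0000 0.0000 0.0000
k=6: j=0 S=60.3216 intr=80.4884 cont=78.9284 V=80.4884[EX]; j=1 S=81.7124 intr=59.0976 cont=57.5376 V=59.0976[EX]; j=2 S=110.6885 intr=30.1215 cont=28.5614 V=30.1215[EX]; j=3 S=149.9400 intr=0.0000 cont=5.9377 V=5.9377[hold]; j=4 S=203.1105 intr=0.0000 cont=0.0000 V=0.0000[hold]; j=5 S=275.1359 intr=0.0000 cont=0.0000 V=0.0000[hold]; j=6 S=372.7023 intr=0.0000 cont=0.0000 V=0.0000[hold]  S*(6)=110.6885
k=5: j=0 S=70.2070 intr=70.6030 cont=69.0430 V=70.6030[EX]; j=1 S=95.1032 intr=45.7068 cont=44.1468 V=45.7068[EX]; j=2 S=128.8279 intr=11.9821 cont=17.8561 V=17.8561[hold]; j=3 S=174.5119 intr=0.0000 cont=2.9424 V=2.9424[hold]; j=4 S=236.3958 intr=0.0000 cont=0.0000 V=0.0000[hold]; j=5 S=320.2246 intr=0.0000 cont=0.0000 V=0.0000[hold]  S*(5)=95.1032
k=4: j=0 S=81.7124 intr=59.0976 cont=57.5376 V=59.0976[EX]; j=1 S=110.6885 intr=30.1215 cont=31.4595 V=31.4595[hold]; j=2 S=149.9400 intr=0.0000 cont=10.3002 V=10.3002[hold]; j=3 S=203.1105 intr=0.0000 cont=1.4581 V=1.4581[hold]; j=4 S=275.1359 intr=0.0000 cont=0.0000 V=0.0000[hold]  S*(4)=81.7124
k=3: j=0 S=95.1032 intr=45.7068 cont=44.8069 V=45.7068[EX]; j=1 S=128.8279 intr=11.9821 cont=20.6715 V=20.6715[hold]; j=2 S=174.5119 intr=0.0000 cont=5.8236 V=5.8236[hold]; j=3 S=236.3958 intr=0.0000 cont=0.7225 V=0.7225[hold]  S*(3)=95.1032
k=2: j=0 S=110.6885 intr=30.1215 cont=32.8486 V=32.8486[hold]; j=1 S=149.9400 intr=0.0000 cont=13.1169 V=13.1169[hold]; j=2 S=203.1105 intr=0.0000 cont=3.2423 V=3.2423[hold]  S*(2)=-
k=1: j=0 S=128.8279 intr=11.9821 cont=22.7495 V=22.7495[hold]; j=1 S=174.5119 intr=0.0000 cont=8.0997 V=8.0997[hold]  S*(1)=-
k=0: j=0 S=149.9400 intr=0.0000 cont=15.2696 V=15.2696[hold]  S*(0)=-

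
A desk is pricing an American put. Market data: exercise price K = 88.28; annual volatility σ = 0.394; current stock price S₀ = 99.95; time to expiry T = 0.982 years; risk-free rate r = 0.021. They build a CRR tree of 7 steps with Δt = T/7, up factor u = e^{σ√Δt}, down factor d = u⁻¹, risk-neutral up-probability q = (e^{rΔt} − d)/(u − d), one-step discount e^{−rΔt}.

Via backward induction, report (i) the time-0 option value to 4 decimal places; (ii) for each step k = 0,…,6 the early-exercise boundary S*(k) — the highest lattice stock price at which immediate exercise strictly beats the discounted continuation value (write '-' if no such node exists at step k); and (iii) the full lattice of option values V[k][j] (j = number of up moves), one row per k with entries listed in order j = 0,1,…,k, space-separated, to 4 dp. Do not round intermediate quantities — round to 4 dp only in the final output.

Δt=0.14029, u=1.15902, d=0.86280, q=0.47313, disc=e^(-rΔt)=0.99706
k=7 terminal: V=max(K-S,0) → 52.7041 40.4902 24.0831 2.0431 0.0000 0.0000 0.0000 0.0000
k=6: j=0 S=41.2331 intr=47.0469 cont=46.7873 V=47.0469[EX]; j=1 S=55.3891 intr=32.8909 cont=32.6312 V=32.8909[EX]; j=2 S=74.4053 intr=13.8747 cont=13.6150 V=13.8747[EX]; j=3 S=99.9500 intr=0.0000 cont=1.0733 V=1.0733[hold]; j=4 S=134.2647 intr=0.0000 cont=0.0000 V=0.0000[hold]; j=5 S=180.3603 intr=0.0000 cont=0.0000 V=0.0000[hold]; j=6 S=242.2814 intr=0.0000 cont=0.0000 V=0.0000[hold]  S*(6)=74.4053
k=5: j=0 S=47.7898 intr=40.4902 cont=40.2305 V=40.4902[EX]; j=1 S=64.1969 intr=24.0831 cont=23.8234 V=24.0831[EX]; j=2 S=86.2369 intr=2.0431 cont=7.7949 V=7.7949[hold]; j=3 S=115.8437 intr=0.0000 cont=0.5638 V=0.5638[hold]; j=4 S=155.6150 intr=0.0000 cont=0.0000 V=0.0000[hold]; j=5 S=209.0406 intr=0.0000 cont=0.0000 V=0.0000[hold]  S*(5)=64.1969
k=4: j=0 S=55.3891 intr=32.8909 cont=32.6312 V=32.8909[EX]; j=1 S=74.4053 intr=13.8747 cont=16.3284 V=16.3284[hold]; j=2 S=99.9500 intr=0.0000 cont=4.3608 V=4.3608[hold]; j=3 S=134.2647 intr=0.0000 cont=0.2962 V=0.2962[hold]; j=4 S=180.3603 intr=0.0000 cont=0.0000 V=0.0000[hold]  S*(4)=55.3891
k=3: j=0 S=64.1969 intr=24.0831 cont=24.9809 V=24.9809[hold]; j=1 S=86.2369 intr=2.0431 cont=10.6347 V=10.6347[hold]; j=2 S=115.8437 intr=0.0000 cont=2.4305 V=2.4305[hold]; j=3 S=155.6150 intr=0.0000 cont=0.1556 V=0.1556[hold]  S*(3)=-
k=2: j=0 S=74.4053 intr=13.8747 cont=18.1397 V=18.1397[hold]; j=1 S=99.9500 intr=0.0000 cont=6.7332 V=6.7332[hold]; j=2 S=134.2647 intr=0.0000 cont=1.3502 V=1.3502[hold]  S*(2)=-
k=1: j=0 S=86.2369 intr=2.0431 cont=12.7054 V=12.7054[hold]; j=1 S=115.8437 intr=0.0000 cont=4.1740 V=4.1740[hold]  S*(1)=-
k=0: j=0 S=99.9500 intr=0.0000 cont=8.6434 V=8.6434[hold]  S*(0)=-

price = 8.6434
boundary = - - - - 55.3891 64.1969 74.4053
tree:
8.6434
12.7054 4.1740
18.1397 6.7332 1.3502
24.9809 10.6347 2.4305 0.1556
32.8909 16.3284 4.3608 0.2962 0.0000
40.4902 24.0831 7.7949 0.5638 0.0000 0.0000
47.0469 32.8909 13.8747 1.0733 0.0000 0.0000 0.0000
52.7041 40.4902 24.0831 2.0431 0.0000 0.0000 0.0000 0.0000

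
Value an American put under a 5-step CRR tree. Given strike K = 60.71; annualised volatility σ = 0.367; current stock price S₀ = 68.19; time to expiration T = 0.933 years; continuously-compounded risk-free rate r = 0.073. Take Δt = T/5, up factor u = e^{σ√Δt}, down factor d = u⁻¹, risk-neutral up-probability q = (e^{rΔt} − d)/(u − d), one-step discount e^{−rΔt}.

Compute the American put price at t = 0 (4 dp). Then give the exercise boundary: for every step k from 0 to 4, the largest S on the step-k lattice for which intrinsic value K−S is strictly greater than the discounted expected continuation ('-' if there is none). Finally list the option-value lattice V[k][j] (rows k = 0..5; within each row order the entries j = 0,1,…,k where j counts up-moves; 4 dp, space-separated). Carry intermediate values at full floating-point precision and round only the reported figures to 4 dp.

params: Δt=0.18660 u=1.17179 d=0.85339 q=0.50352 e^(-rΔt)=0.98647
t_5 payoffs: 29.8448 18.3292 2.5171 0.0000 0.0000 0.0000
t_4: node(4,0) S=36.1676 payoff=24.5424 vs cont=23.7211 → 24.5424 [stop]  node(4,1) S=49.6615 payoff=11.0485 vs cont=10.2271 → 11.0485 [stop]  node(4,2) S=68.1900 payoff=0.0000 vs cont=1.2327 → 1.2327 [wait]  node(4,3) S=93.6314 payoff=0.0000 vs cont=0.0000 → 0.0000 [wait]  node(4,4) S=128.5648 payoff=0.0000 vs cont=0.0000 → 0.0000 [wait]  ⇒ S*(4)=49.6615
t_3: node(3,0) S=42.3808 payoff=18.3292 vs cont=17.5078 → 18.3292 [stop]  node(3,1) S=58.1929 payoff=2.5171 vs cont=6.0234 → 6.0234 [wait]  node(3,2) S=79.9045 payoff=0.0000 vs cont=0.6037 → 0.6037 [wait]  node(3,3) S=109.7165 payoff=0.0000 vs cont=0.0000 → 0.0000 [wait]  ⇒ S*(3)=42.3808
t_2: node(2,0) S=49.6615 payoff=11.0485 vs cont=11.9688 → 11.9688 [wait]  node(2,1) S=68.1900 payoff=0.0000 vs cont=3.2499 → 3.2499 [wait]  node(2,2) S=93.6314 payoff=0.0000 vs cont=0.2957 → 0.2957 [wait]  ⇒ S*(2)=-
t_1: node(1,0) S=58.1929 payoff=2.5171 vs cont=7.4761 → 7.4761 [wait]  node(1,1) S=79.9045 payoff=0.0000 vs cont=1.7385 → 1.7385 [wait]  ⇒ S*(1)=-
t_0: node(0,0) S=68.1900 payoff=0.0000 vs cont=4.5250 → 4.5250 [wait]  ⇒ S*(0)=-

price = 4.5250
boundary = - - - 42.3808 49.6615
tree:
4.5250
7.4761 1.7385
11.9688 3.2499 0.2957
18.3292 6.0234 0.6037 0.0000
24.5424 11.0485 1.2327 0.0000 0.0000
29.8448 18.3292 2.5171 0.0000 0.0000 0.0000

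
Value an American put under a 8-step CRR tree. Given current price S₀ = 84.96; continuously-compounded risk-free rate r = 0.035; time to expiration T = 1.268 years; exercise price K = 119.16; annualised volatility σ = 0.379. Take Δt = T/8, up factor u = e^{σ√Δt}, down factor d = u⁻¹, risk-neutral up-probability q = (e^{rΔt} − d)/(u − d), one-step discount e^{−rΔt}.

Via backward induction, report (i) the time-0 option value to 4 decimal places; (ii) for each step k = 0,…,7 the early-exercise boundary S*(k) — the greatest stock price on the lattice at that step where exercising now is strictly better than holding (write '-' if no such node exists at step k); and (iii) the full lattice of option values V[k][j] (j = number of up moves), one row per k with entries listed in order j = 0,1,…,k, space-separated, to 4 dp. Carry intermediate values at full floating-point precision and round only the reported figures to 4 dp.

price = 36.7538
boundary = - - 62.8283 73.0609 62.8283 73.0609 84.9600 98.7971
tree:
36.7538
46.2383 26.9336
56.3317 35.8700 17.5918
65.1312 46.0991 25.2351 9.5386
72.6982 56.3317 34.8935 15.0938 3.6482
79.2055 65.1312 46.0991 23.1926 6.5198 0.5884
84.8013 72.6982 56.3317 34.2000 11.5704 1.1393 0.0000
89.6135 79.2055 65.1312 46.0991 20.3629 2.2062 0.0000 0.0000
93.7516 84.8013 72.6982 56.3317 34.2000 4.2722 0.0000 0.0000 0.0000

Δt=0.15850, u=1.16287, d=0.85994, q=0.48071, disc=e^(-rΔt)=0.99447
k=8 terminal: V=max(K-S,0) → 93.7516 84.8013 72.6982 56.3317 34.2000 4.2722 0.0000 0.0000 0.0000
k=7: j=0 S=29.5465 intr=89.6135 cont=88.9543 V=89.6135[EX]; j=1 S=39.9545 intr=79.2055 cont=78.5463 V=79.2055[EX]; j=2 S=54.0288 intr=65.1312 cont=64.4720 V=65.1312[EX]; j=3 S=73.0609 intr=46.0991 cont=45.4399 V=46.0991[EX]; j=4 S=98.7971 intr=20.3629 cont=19.7037 V=20.3629[EX]; j=5 S=133.5991 intr=0.0000 cont=2.2062 V=2.2062[hold]; j=6 S=180.6604 intr=0.0000 cont=0.0000 V=0.0000[hold]; j=7 S=244.2994 intr=0.0000 cont=0.0000 V=0.0000[hold]  S*(7)=98.7971
k=6: j=0 S=34.3587 intr=84.8013 cont=84.1421 V=84.8013[EX]; j=1 S=46.4618 intr=72.6982 cont=72.0390 V=72.6982[EX]; j=2 S=62.8283 intr=56.3317 cont=55.6725 V=56.3317[EX]; j=3 S=84.9600 intr=34.2000 cont=33.5408 V=34.2000[EX]; j=4 S=114.8878 intr=4.2722 cont=11.5704 V=11.5704[hold]; j=5 S=155.3579 intr=0.0000 cont=1.1393 V=1.1393[hold]; j=6 S=210.0839 intr=0.0000 cont=0.0000 V=0.0000[hold]  S*(6)=84.9600
k=5: j=0 S=39.9545 intr=79.2055 cont=78.5463 V=79.2055[EX]; j=1 S=54.0288 intr=65.1312 cont=64.4720 V=65.1312[EX]; j=2 S=73.0609 intr=46.0991 cont=45.4399 V=46.0991[EX]; j=3 S=98.7971 intr=20.3629 cont=23.1926 V=23.1926[hold]; j=4 S=133.5991 intr=0.0000 cont=6.5198 V=6.5198[hold]; j=5 S=180.6604 intr=0.0000 cont=0.5884 V=0.5884[hold]  S*(5)=73.0609
k=4: j=0 S=46.4618 intr=72.6982 cont=72.0390 V=72.6982[EX]; j=1 S=62.8283 intr=56.3317 cont=55.6725 V=56.3317[EX]; j=2 S=84.9600 intr=34.2000 cont=34.8935 V=34.8935[hold]; j=3 S=114.8878 intr=4.2722 cont=15.0938 V=15.0938[hold]; j=4 S=155.3579 intr=0.0000 cont=3.6482 V=3.6482[hold]  S*(4)=62.8283
k=3: j=0 S=54.0288 intr=65.1312 cont=64.4720 V=65.1312[EX]; j=1 S=73.0609 intr=46.0991 cont=45.7715 V=46.0991[EX]; j=2 S=98.7971 intr=20.3629 cont=25.2351 V=25.2351[hold]; j=3 S=133.5991 intr=0.0000 cont=9.5386 V=9.5386[hold]  S*(3)=73.0609
k=2: j=0 S=62.8283 intr=56.3317 cont=55.6725 V=56.3317[EX]; j=1 S=84.9600 intr=34.2000 cont=35.8700 V=35.8700[hold]; j=2 S=114.8878 intr=4.2722 cont=17.5918 V=17.5918[hold]  S*(2)=62.8283
k=1: j=0 S=73.0609 intr=46.0991 cont=46.2383 V=46.2383[hold]; j=1 S=98.7971 intr=20.3629 cont=26.9336 V=26.9336[hold]  S*(1)=-
k=0: j=0 S=84.9600 intr=34.2000 cont=36.7538 V=36.7538[hold]  S*(0)=-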